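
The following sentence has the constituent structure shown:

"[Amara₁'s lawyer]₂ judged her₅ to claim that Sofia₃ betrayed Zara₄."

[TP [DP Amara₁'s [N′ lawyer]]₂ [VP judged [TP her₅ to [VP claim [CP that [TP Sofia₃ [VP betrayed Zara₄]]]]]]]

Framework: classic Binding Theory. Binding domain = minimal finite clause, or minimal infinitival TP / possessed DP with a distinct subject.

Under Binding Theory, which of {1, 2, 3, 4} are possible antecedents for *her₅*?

{1}

*her* is a pronoun, so Principle B applies: it must be free in its binding domain.
Binding domain of *her₅*: the matrix TP, whose subject is [Amara₁'s lawyer]₂.
*Amara₁* and the pronoun do not c-command one another → neither Principle B nor Principle C is at stake; coindexation permitted.
*[Amara₁'s lawyer]₂* c-commands the pronoun within its binding domain → coindexation would violate Principle B.
*Sofia₃*: the pronoun c-commands this R-expression → coindexation would violate Principle C on *Sofia₃*.
*Zara₄*: the pronoun c-commands this R-expression → coindexation would violate Principle C on *Zara₄*.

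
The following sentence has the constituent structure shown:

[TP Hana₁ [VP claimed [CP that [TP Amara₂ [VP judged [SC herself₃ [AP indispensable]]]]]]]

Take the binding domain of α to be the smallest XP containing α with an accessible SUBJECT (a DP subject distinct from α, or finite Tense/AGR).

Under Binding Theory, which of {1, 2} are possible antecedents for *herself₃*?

*herself* is an anaphor, so Principle A applies: it must be bound in its binding domain.
Binding domain of *herself₃*: the embedded TP, whose subject is Amara₂.
*Hana₁* c-commands the anaphor but is outside its binding domain → cannot satisfy Principle A.
*Amara₂* c-commands the anaphor within its binding domain → licit binder.

{2}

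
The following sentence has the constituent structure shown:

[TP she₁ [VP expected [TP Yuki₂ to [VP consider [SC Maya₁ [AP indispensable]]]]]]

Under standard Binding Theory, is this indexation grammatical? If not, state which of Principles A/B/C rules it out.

The two coindexed NPs are *she₁* and *Maya₁*.
*Maya₁* is an R-expression. Principle C requires it to be free everywhere.
*she₁* c-commands it and carries the same index.
The R-expression is bound → Principle C violation.

Principle C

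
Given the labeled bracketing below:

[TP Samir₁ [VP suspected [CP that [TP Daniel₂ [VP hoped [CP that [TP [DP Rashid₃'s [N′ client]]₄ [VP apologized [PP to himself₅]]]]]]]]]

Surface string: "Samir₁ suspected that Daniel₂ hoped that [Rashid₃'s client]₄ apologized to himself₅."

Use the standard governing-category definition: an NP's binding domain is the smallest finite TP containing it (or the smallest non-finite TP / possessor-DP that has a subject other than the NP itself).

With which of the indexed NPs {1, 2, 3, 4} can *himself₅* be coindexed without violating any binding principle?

{4}

*himself* is an anaphor, so Principle A applies: it must be bound in its binding domain.
Binding domain of *himself₅*: the embedded TP, whose subject is [Rashid₃'s client]₄.
*Samir₁* c-commands the anaphor but is outside its binding domain → cannot satisfy Principle A.
*Daniel₂* c-commands the anaphor but is outside its binding domain → cannot satisfy Principle A.
*Rashid₃* does not c-command the anaphor → cannot bind it.
*[Rashid₃'s client]₄* c-commands the anaphor within its binding domain → licit binder.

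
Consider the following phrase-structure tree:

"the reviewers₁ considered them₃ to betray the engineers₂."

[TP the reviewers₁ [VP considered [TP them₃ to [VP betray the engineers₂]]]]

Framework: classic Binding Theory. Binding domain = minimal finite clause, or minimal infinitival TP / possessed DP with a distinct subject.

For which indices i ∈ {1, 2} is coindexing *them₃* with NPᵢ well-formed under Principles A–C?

*them* is a pronoun, so Principle B applies: it must be free in its binding domain.
Binding domain of *them₃*: the matrix TP, whose subject is the reviewers₁.
*the reviewers₁* c-commands the pronoun within its binding domain → coindexation would violate Principle B.
*the engineers₂*: the pronoun c-commands this R-expression → coindexation would violate Principle C on *the engineers₂*.

none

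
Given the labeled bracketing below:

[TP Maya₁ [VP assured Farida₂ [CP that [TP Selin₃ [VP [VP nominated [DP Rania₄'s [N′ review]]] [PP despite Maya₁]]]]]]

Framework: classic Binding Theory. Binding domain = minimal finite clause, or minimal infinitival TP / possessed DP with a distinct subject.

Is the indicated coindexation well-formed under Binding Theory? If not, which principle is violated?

Principle C

The two coindexed NPs are *Maya₁* (the lower occurrence) and *Maya₁* (the higher occurrence).
*Maya₁* (the lower occurrence) is an R-expression. Principle C requires it to be free everywhere.
*Maya₁* (the higher occurrence) c-commands it and carries the same index.
The R-expression is bound → Principle C violation.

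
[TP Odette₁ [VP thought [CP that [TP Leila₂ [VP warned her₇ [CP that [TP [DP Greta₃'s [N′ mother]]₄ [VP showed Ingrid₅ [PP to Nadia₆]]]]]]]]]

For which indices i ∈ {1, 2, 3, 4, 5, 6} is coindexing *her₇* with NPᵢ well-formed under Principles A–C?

{1}

*her* is a pronoun, so Principle B applies: it must be free in its binding domain.
Binding domain of *her₇*: the embedded TP, whose subject is Leila₂.
*Odette₁* c-commands the pronoun but from outside its binding domain, and is not c-commanded by it → coindexation permitted.
*Leila₂* c-commands the pronoun within its binding domain → coindexation would violate Principle B.
*Greta₃*: the pronoun c-commands this R-expression → coindexation would violate Principle C on *Greta₃*.
*[Greta₃'s mother]₄*: the pronoun c-commands this R-expression → coindexation would violate Principle C on *[Greta₃'s mother]₄*.
*Ingrid₅*: the pronoun c-commands this R-expression → coindexation would violate Principle C on *Ingrid₅*.
*Nadia₆*: the pronoun c-commands this R-expression → coindexation would violate Principle C on *Nadia₆*.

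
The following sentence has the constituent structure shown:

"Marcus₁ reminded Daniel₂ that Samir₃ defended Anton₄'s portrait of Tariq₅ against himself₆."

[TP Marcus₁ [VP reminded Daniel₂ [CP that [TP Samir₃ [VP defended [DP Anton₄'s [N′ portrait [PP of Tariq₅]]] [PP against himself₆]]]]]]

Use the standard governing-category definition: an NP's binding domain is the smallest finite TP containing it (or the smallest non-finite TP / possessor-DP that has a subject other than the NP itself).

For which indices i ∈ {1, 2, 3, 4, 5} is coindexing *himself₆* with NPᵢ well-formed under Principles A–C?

*himself* is an anaphor, so Principle A applies: it must be bound in its binding domain.
Binding domain of *himself₆*: the embedded TP, whose subject is Samir₃.
*Marcus₁* c-commands the anaphor but is outside its binding domain → cannot satisfy Principle A.
*Daniel₂* c-commands the anaphor but is outside its binding domain → cannot satisfy Principle A.
*Samir₃* c-commands the anaphor within its binding domain → licit binder.
*Anton₄* does not c-command the anaphor → cannot bind it.
*Tariq₅* does not c-command the anaphor → cannot bind it.

{3}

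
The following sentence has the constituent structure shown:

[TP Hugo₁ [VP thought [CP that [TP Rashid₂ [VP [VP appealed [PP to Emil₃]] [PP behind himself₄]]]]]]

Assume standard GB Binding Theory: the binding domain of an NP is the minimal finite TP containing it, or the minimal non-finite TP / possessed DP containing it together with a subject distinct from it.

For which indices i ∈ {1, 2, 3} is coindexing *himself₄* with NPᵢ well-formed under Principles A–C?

{2}

*himself* is an anaphor, so Principle A applies: it must be bound in its binding domain.
Binding domain of *himself₄*: the embedded TP, whose subject is Rashid₂.
*Hugo₁* c-commands the anaphor but is outside its binding domain → cannot satisfy Principle A.
*Rashid₂* c-commands the anaphor within its binding domain → licit binder.
*Emil₃* does not c-command the anaphor → cannot bind it.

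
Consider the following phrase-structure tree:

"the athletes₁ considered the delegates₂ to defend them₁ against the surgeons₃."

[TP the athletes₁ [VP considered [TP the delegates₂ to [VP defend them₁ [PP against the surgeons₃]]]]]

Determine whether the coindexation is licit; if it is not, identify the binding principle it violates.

The two coindexed NPs are *the athletes₁* and *them₁*.
*them₁* is a pronoun; its binding domain is the embedded TP, whose subject is the delegates₂. Within that domain it is c-commanded only by *the delegates₂*, which carries a different index — the pronoun is free locally, so Principle B holds.
*the athletes₁* is an R-expression; *them₁* does not c-command it, and no other NP shares its index, so Principle C is satisfied.
All principles are respected.

grammatical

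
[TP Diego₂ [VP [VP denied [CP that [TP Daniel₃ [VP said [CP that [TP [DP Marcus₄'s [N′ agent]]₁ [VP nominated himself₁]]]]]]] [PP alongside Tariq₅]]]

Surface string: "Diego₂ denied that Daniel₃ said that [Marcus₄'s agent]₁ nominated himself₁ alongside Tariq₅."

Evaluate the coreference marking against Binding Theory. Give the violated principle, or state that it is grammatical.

grammatical

The two coindexed NPs are *[Marcus₄'s agent]₁* and *himself₁*.
*himself₁* is an anaphor; its binding domain is the embedded TP, whose subject is [Marcus₄'s agent]₁. *[Marcus₄'s agent]₁* c-commands it within that domain and shares its index, so Principle A is satisfied.
*[Marcus₄'s agent]₁* is an R-expression; *himself₁* does not c-command it, and no other NP shares its index, so Principle C is satisfied.
All principles are respected.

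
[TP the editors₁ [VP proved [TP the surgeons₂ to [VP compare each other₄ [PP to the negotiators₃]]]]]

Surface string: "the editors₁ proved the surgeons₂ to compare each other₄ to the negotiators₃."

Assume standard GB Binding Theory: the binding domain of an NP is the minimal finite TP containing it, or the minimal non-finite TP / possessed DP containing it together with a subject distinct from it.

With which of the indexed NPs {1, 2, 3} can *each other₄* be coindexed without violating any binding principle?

{2}

*each other* is an anaphor, so Principle A applies: it must be bound in its binding domain.
Binding domain of *each other₄*: the embedded TP, whose subject is the surgeons₂.
*the editors₁* c-commands the anaphor but is outside its binding domain → cannot satisfy Principle A.
*the surgeons₂* c-commands the anaphor within its binding domain → licit binder.
*the negotiators₃* does not c-command the anaphor → cannot bind it.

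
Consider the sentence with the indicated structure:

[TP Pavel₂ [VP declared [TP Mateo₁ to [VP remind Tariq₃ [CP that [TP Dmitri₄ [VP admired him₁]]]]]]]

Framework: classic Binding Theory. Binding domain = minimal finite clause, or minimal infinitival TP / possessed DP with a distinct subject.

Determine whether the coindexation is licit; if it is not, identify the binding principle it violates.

grammatical

The two coindexed NPs are *Mateo₁* and *him₁*.
*him₁* is a pronoun; its binding domain is the embedded TP, whose subject is Dmitri₄. Within that domain it is c-commanded only by *Dmitri₄*, which carries a different index — the pronoun is free locally, so Principle B holds.
*Mateo₁* is an R-expression; *him₁* does not c-command it, and no other NP shares its index, so Principle C is satisfied.
All principles are respected.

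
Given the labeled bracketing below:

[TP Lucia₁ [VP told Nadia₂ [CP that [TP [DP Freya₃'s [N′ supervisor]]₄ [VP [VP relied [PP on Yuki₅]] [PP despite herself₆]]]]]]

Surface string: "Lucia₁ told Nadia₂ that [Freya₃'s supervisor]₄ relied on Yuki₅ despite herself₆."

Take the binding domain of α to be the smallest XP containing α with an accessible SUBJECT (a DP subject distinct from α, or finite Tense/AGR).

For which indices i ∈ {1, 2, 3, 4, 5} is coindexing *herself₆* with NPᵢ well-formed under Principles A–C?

{4}

*herself* is an anaphor, so Principle A applies: it must be bound in its binding domain.
Binding domain of *herself₆*: the embedded TP, whose subject is [Freya₃'s supervisor]₄.
*Lucia₁* c-commands the anaphor but is outside its binding domain → cannot satisfy Principle A.
*Nadia₂* c-commands the anaphor but is outside its binding domain → cannot satisfy Principle A.
*Freya₃* does not c-command the anaphor → cannot bind it.
*[Freya₃'s supervisor]₄* c-commands the anaphor within its binding domain → licit binder.
*Yuki₅* does not c-command the anaphor → cannot bind it.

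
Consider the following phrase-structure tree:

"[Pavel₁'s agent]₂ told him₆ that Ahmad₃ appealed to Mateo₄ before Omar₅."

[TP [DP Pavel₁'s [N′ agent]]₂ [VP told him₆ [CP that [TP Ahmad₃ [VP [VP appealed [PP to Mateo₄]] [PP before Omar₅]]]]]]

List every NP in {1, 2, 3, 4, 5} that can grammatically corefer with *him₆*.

{1}

*him* is a pronoun, so Principle B applies: it must be free in its binding domain.
Binding domain of *him₆*: the matrix TP, whose subject is [Pavel₁'s agent]₂.
*Pavel₁* and the pronoun do not c-command one another → neither Principle B nor Principle C is at stake; coindexation permitted.
*[Pavel₁'s agent]₂* c-commands the pronoun within its binding domain → coindexation would violate Principle B.
*Ahmad₃*: the pronoun c-commands this R-expression → coindexation would violate Principle C on *Ahmad₃*.
*Mateo₄*: the pronoun c-commands this R-expression → coindexation would violate Principle C on *Mateo₄*.
*Omar₅*: the pronoun c-commands this R-expression → coindexation would violate Principle C on *Omar₅*.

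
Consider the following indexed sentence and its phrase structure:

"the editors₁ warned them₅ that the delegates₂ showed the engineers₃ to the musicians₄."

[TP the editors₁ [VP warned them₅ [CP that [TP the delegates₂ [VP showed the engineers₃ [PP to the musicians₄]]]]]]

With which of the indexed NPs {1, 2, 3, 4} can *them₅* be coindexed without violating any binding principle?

none

*them* is a pronoun, so Principle B applies: it must be free in its binding domain.
Binding domain of *them₅*: the matrix TP, whose subject is the editors₁.
*the editors₁* c-commands the pronoun within its binding domain → coindexation would violate Principle B.
*the delegates₂*: the pronoun c-commands this R-expression → coindexation would violate Principle C on *the delegates₂*.
*the engineers₃*: the pronoun c-commands this R-expression → coindexation would violate Principle C on *the engineers₃*.
*the musicians₄*: the pronoun c-commands this R-expression → coindexation would violate Principle C on *the musicians₄*.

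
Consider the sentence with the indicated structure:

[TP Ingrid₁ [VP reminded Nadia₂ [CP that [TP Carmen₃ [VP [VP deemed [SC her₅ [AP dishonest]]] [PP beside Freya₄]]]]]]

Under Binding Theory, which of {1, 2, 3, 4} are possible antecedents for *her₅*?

*her* is a pronoun, so Principle B applies: it must be free in its binding domain.
Binding domain of *her₅*: the embedded TP, whose subject is Carmen₃.
*Ingrid₁* c-commands the pronoun but from outside its binding domain, and is not c-commanded by it → coindexation permitted.
*Nadia₂* c-commands the pronoun but from outside its binding domain, and is not c-commanded by it → coindexation permitted.
*Carmen₃* c-commands the pronoun within its binding domain → coindexation would violate Principle B.
*Freya₄* and the pronoun do not c-command one another → neither Principle B nor Principle C is at stake; coindexation permitted.

{1, 2, 4}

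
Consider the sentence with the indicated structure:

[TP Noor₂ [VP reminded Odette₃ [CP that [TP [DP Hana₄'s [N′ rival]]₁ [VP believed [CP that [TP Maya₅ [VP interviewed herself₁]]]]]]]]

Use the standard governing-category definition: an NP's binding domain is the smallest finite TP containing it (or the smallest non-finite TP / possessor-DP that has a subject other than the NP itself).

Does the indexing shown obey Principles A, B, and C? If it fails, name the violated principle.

Principle A

The two coindexed NPs are *[Hana₄'s rival]₁* and *herself₁*.
*herself₁* is an anaphor. Principle A requires it to be bound within its binding domain — the embedded TP, whose subject is Maya₅.
Within that domain it is c-commanded by *Maya₅*, which does not share its index.
*[Hana₄'s rival]₁* does c-command the anaphor, but from outside its binding domain.
The anaphor is unbound in its domain → Principle A violation.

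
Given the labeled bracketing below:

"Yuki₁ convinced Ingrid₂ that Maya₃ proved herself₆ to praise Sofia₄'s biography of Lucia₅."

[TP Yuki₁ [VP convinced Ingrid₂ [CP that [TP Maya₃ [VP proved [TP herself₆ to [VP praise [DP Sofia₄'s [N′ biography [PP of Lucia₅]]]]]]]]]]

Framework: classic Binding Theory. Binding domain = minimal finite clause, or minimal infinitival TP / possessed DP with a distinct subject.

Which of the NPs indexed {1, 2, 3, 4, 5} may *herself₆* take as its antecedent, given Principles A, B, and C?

{3}

*herself* is an anaphor, so Principle A applies: it must be bound in its binding domain.
Binding domain of *herself₆*: the embedded TP, whose subject is Maya₃.
*Yuki₁* c-commands the anaphor but is outside its binding domain → cannot satisfy Principle A.
*Ingrid₂* c-commands the anaphor but is outside its binding domain → cannot satisfy Principle A.
*Maya₃* c-commands the anaphor within its binding domain → licit binder.
*Sofia₄* does not c-command the anaphor → cannot bind it.
*Lucia₅* does not c-command the anaphor → cannot bind it.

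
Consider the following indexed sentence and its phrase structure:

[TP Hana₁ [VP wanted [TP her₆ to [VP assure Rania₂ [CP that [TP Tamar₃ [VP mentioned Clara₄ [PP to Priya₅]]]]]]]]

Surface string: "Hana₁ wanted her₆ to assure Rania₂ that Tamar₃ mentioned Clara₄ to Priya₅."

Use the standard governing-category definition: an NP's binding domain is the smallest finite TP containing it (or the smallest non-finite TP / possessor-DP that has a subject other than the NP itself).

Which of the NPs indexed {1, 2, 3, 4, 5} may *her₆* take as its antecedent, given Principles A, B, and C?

none

*her* is a pronoun, so Principle B applies: it must be free in its binding domain.
Binding domain of *her₆*: the matrix TP, whose subject is Hana₁.
*Hana₁* c-commands the pronoun within its binding domain → coindexation would violate Principle B.
*Rania₂*: the pronoun c-commands this R-expression → coindexation would violate Principle C on *Rania₂*.
*Tamar₃*: the pronoun c-commands this R-expression → coindexation would violate Principle C on *Tamar₃*.
*Clara₄*: the pronoun c-commands this R-expression → coindexation would violate Principle C on *Clara₄*.
*Priya₅*: the pronoun c-commands this R-expression → coindexation would violate Principle C on *Priya₅*.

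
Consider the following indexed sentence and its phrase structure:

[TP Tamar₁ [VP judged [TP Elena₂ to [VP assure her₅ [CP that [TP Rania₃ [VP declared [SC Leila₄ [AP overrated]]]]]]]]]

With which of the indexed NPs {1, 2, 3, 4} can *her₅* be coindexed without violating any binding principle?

{1}

*her* is a pronoun, so Principle B applies: it must be free in its binding domain.
Binding domain of *her₅*: the embedded TP, whose subject is Elena₂.
*Tamar₁* c-commands the pronoun but from outside its binding domain, and is not c-commanded by it → coindexation permitted.
*Elena₂* c-commands the pronoun within its binding domain → coindexation would violate Principle B.
*Rania₃*: the pronoun c-commands this R-expression → coindexation would violate Principle C on *Rania₃*.
*Leila₄*: the pronoun c-commands this R-expression → coindexation would violate Principle C on *Leila₄*.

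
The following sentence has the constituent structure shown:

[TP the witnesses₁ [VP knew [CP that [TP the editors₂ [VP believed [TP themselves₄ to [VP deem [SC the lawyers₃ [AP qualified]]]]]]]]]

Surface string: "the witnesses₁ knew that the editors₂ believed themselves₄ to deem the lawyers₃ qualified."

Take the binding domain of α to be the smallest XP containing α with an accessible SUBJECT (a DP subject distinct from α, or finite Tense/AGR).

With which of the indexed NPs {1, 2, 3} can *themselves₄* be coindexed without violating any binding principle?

*themselves* is an anaphor, so Principle A applies: it must be bound in its binding domain.
Binding domain of *themselves₄*: the embedded TP, whose subject is the editors₂.
*the witnesses₁* c-commands the anaphor but is outside its binding domain → cannot satisfy Principle A.
*the editors₂* c-commands the anaphor within its binding domain → licit binder.
*the lawyers₃* does not c-command the anaphor → cannot bind it.

{2}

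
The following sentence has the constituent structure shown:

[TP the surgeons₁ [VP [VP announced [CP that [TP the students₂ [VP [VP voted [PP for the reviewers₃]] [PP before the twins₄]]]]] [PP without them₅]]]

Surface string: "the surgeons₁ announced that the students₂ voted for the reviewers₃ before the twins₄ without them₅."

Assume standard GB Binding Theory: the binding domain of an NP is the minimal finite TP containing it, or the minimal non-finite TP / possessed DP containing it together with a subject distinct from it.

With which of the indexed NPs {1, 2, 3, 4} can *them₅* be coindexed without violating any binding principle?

*them* is a pronoun, so Principle B applies: it must be free in its binding domain.
Binding domain of *them₅*: the matrix TP, whose subject is the surgeons₁.
*the surgeons₁* c-commands the pronoun within its binding domain → coindexation would violate Principle B.
*the students₂* and the pronoun do not c-command one another → neither Principle B nor Principle C is at stake; coindexation permitted.
*the reviewers₃* and the pronoun do not c-command one another → neither Principle B nor Principle C is at stake; coindexation permitted.
*the twins₄* and the pronoun do not c-command one another → neither Principle B nor Principle C is at stake; coindexation permitted.

{2, 3, 4}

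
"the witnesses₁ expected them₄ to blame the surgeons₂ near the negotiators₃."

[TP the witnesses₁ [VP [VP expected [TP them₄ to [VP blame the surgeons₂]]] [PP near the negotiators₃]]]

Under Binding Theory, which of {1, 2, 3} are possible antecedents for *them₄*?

*them* is a pronoun, so Principle B applies: it must be free in its binding domain.
Binding domain of *them₄*: the matrix TP, whose subject is the witnesses₁.
*the witnesses₁* c-commands the pronoun within its binding domain → coindexation would violate Principle B.
*the surgeons₂*: the pronoun c-commands this R-expression → coindexation would violate Principle C on *the surgeons₂*.
*the negotiators₃* and the pronoun do not c-command one another → neither Principle B nor Principle C is at stake; coindexation permitted.

{3}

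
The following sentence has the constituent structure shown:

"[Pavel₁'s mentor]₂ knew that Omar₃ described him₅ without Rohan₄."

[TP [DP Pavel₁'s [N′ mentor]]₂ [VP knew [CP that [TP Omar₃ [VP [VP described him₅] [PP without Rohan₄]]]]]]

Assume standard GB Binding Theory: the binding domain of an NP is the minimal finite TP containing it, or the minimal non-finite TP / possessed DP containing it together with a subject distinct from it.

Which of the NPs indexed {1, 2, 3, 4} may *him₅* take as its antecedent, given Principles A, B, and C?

*him* is a pronoun, so Principle B applies: it must be free in its binding domain.
Binding domain of *him₅*: the embedded TP, whose subject is Omar₃.
*Pavel₁* and the pronoun do not c-command one another → neither Principle B nor Principle C is at stake; coindexation permitted.
*[Pavel₁'s mentor]₂* c-commands the pronoun but from outside its binding domain, and is not c-commanded by it → coindexation permitted.
*Omar₃* c-commands the pronoun within its binding domain → coindexation would violate Principle B.
*Rohan₄* and the pronoun do not c-command one another → neither Principle B nor Principle C is at stake; coindexation permitted.

{1, 2, 4}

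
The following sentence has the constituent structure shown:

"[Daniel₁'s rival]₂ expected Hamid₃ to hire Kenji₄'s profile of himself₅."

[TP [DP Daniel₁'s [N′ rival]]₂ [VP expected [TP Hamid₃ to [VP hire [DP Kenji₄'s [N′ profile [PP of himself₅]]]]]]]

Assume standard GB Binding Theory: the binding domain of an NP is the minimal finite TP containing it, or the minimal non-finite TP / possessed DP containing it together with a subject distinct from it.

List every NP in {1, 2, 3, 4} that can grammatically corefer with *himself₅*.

{4}

*himself* is an anaphor, so Principle A applies: it must be bound in its binding domain.
Binding domain of *himself₅*: the possessed DP, whose subject is Kenji₄.
*Daniel₁* does not c-command the anaphor → cannot bind it.
*[Daniel₁'s rival]₂* c-commands the anaphor but is outside its binding domain → cannot satisfy Principle A.
*Hamid₃* c-commands the anaphor but is outside its binding domain → cannot satisfy Principle A.
*Kenji₄* c-commands the anaphor within its binding domain → licit binder.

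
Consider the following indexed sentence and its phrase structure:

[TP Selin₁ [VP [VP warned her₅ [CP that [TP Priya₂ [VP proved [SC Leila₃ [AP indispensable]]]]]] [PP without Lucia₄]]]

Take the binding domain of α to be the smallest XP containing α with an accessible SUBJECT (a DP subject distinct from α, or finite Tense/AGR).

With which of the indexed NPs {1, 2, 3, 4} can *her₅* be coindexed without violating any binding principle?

*her* is a pronoun, so Principle B applies: it must be free in its binding domain.
Binding domain of *her₅*: the matrix TP, whose subject is Selin₁.
*Selin₁* c-commands the pronoun within its binding domain → coindexation would violate Principle B.
*Priya₂*: the pronoun c-commands this R-expression → coindexation would violate Principle C on *Priya₂*.
*Leila₃*: the pronoun c-commands this R-expression → coindexation would violate Principle C on *Leila₃*.
*Lucia₄* and the pronoun do not c-command one another → neither Principle B nor Principle C is at stake; coindexation permitted.

{4}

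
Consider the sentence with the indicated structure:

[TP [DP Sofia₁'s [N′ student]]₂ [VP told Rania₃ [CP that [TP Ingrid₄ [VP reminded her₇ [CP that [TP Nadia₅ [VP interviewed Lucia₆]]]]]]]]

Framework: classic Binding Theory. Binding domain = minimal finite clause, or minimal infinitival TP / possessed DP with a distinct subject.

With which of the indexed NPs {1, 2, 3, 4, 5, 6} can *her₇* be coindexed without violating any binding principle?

*her* is a pronoun, so Principle B applies: it must be free in its binding domain.
Binding domain of *her₇*: the embedded TP, whose subject is Ingrid₄.
*Sofia₁* and the pronoun do not c-command one another → neither Principle B nor Principle C is at stake; coindexation permitted.
*[Sofia₁'s student]₂* c-commands the pronoun but from outside its binding domain, and is not c-commanded by it → coindexation permitted.
*Rania₃* c-commands the pronoun but from outside its binding domain, and is not c-commanded by it → coindexation permitted.
*Ingrid₄* c-commands the pronoun within its binding domain → coindexation would violate Principle B.
*Nadia₅*: the pronoun c-commands this R-expression → coindexation would violate Principle C on *Nadia₅*.
*Lucia₆*: the pronoun c-commands this R-expression → coindexation would violate Principle C on *Lucia₆*.

{1, 2, 3}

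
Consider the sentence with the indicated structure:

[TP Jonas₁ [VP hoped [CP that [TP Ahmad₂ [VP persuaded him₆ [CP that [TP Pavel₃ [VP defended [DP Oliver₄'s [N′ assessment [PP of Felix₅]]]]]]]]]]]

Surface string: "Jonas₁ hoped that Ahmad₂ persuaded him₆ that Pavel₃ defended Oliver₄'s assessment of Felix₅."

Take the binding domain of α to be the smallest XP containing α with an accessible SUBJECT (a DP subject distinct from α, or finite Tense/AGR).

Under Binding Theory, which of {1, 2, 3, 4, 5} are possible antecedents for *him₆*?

{1}

*him* is a pronoun, so Principle B applies: it must be free in its binding domain.
Binding domain of *him₆*: the embedded TP, whose subject is Ahmad₂.
*Jonas₁* c-commands the pronoun but from outside its binding domain, and is not c-commanded by it → coindexation permitted.
*Ahmad₂* c-commands the pronoun within its binding domain → coindexation would violate Principle B.
*Pavel₃*: the pronoun c-commands this R-expression → coindexation would violate Principle C on *Pavel₃*.
*Oliver₄*: the pronoun c-commands this R-expression → coindexation would violate Principle C on *Oliver₄*.
*Felix₅*: the pronoun c-commands this R-expression → coindexation would violate Principle C on *Felix₅*.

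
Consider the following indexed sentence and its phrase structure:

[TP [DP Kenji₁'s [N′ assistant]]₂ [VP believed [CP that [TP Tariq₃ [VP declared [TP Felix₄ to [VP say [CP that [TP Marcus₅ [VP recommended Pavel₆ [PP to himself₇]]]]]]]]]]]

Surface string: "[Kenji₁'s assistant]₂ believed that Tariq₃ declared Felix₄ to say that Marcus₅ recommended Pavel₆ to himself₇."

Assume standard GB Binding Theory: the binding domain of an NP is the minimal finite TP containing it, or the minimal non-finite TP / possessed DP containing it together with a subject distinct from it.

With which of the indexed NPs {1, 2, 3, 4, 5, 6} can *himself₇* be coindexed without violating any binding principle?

{5, 6}

*himself* is an anaphor, so Principle A applies: it must be bound in its binding domain.
Binding domain of *himself₇*: the embedded TP, whose subject is Marcus₅.
*Kenji₁* does not c-command the anaphor → cannot bind it.
*[Kenji₁'s assistant]₂* c-commands the anaphor but is outside its binding domain → cannot satisfy Principle A.
*Tariq₃* c-commands the anaphor but is outside its binding domain → cannot satisfy Principle A.
*Felix₄* c-commands the anaphor but is outside its binding domain → cannot satisfy Principle A.
*Marcus₅* c-commands the anaphor within its binding domain → licit binder.
*Pavel₆* c-commands the anaphor within its binding domain → licit binder.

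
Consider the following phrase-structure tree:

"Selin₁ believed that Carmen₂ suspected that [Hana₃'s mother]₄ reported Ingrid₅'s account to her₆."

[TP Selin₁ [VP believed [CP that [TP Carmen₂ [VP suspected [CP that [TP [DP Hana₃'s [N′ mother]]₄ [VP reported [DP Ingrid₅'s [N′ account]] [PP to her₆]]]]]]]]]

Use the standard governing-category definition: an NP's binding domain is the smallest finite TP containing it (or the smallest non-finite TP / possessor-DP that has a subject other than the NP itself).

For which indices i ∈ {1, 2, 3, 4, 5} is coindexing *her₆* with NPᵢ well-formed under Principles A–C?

*her* is a pronoun, so Principle B applies: it must be free in its binding domain.
Binding domain of *her₆*: the embedded TP, whose subject is [Hana₃'s mother]₄.
*Selin₁* c-commands the pronoun but from outside its binding domain, and is not c-commanded by it → coindexation permitted.
*Carmen₂* c-commands the pronoun but from outside its binding domain, and is not c-commanded by it → coindexation permitted.
*Hana₃* and the pronoun do not c-command one another → neither Principle B nor Principle C is at stake; coindexation permitted.
*[Hana₃'s mother]₄* c-commands the pronoun within its binding domain → coindexation would violate Principle B.
*Ingrid₅* and the pronoun do not c-command one another → neither Principle B nor Principle C is at stake; coindexation permitted.

{1, 2, 3, 5}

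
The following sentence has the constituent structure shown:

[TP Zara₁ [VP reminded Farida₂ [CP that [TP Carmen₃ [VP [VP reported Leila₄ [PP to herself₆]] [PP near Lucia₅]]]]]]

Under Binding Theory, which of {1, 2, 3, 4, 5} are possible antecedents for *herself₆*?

{3, 4}

*herself* is an anaphor, so Principle A applies: it must be bound in its binding domain.
Binding domain of *herself₆*: the embedded TP, whose subject is Carmen₃.
*Zara₁* c-commands the anaphor but is outside its binding domain → cannot satisfy Principle A.
*Farida₂* c-commands the anaphor but is outside its binding domain → cannot satisfy Principle A.
*Carmen₃* c-commands the anaphor within its binding domain → licit binder.
*Leila₄* c-commands the anaphor within its binding domain → licit binder.
*Lucia₅* does not c-command the anaphor → cannot bind it.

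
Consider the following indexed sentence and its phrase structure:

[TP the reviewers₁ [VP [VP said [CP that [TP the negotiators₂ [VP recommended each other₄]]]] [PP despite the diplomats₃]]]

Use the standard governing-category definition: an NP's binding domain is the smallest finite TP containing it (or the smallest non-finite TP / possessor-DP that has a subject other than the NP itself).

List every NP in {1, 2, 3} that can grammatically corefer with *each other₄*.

*each other* is an anaphor, so Principle A applies: it must be bound in its binding domain.
Binding domain of *each other₄*: the embedded TP, whose subject is the negotiators₂.
*the reviewers₁* c-commands the anaphor but is outside its binding domain → cannot satisfy Principle A.
*the negotiators₂* c-commands the anaphor within its binding domain → licit binder.
*the diplomats₃* does not c-command the anaphor → cannot bind it.

{2}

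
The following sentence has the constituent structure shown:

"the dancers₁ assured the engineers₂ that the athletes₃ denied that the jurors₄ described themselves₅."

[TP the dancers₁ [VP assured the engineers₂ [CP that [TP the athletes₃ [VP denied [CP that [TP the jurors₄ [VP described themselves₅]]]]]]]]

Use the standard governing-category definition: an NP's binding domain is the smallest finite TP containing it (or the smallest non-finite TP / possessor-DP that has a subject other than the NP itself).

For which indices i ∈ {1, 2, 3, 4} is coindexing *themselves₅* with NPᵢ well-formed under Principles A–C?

{4}

*themselves* is an anaphor, so Principle A applies: it must be bound in its binding domain.
Binding domain of *themselves₅*: the embedded TP, whose subject is the jurors₄.
*the dancers₁* c-commands the anaphor but is outside its binding domain → cannot satisfy Principle A.
*the engineers₂* c-commands the anaphor but is outside its binding domain → cannot satisfy Principle A.
*the athletes₃* c-commands the anaphor but is outside its binding domain → cannot satisfy Principle A.
*the jurors₄* c-commands the anaphor within its binding domain → licit binder.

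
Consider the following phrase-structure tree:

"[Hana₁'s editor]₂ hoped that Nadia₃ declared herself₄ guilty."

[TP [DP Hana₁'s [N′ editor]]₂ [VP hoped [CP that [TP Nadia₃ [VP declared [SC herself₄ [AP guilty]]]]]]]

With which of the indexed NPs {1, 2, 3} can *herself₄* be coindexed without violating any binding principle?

*herself* is an anaphor, so Principle A applies: it must be bound in its binding domain.
Binding domain of *herself₄*: the embedded TP, whose subject is Nadia₃.
*Hana₁* does not c-command the anaphor → cannot bind it.
*[Hana₁'s editor]₂* c-commands the anaphor but is outside its binding domain → cannot satisfy Principle A.
*Nadia₃* c-commands the anaphor within its binding domain → licit binder.

{3}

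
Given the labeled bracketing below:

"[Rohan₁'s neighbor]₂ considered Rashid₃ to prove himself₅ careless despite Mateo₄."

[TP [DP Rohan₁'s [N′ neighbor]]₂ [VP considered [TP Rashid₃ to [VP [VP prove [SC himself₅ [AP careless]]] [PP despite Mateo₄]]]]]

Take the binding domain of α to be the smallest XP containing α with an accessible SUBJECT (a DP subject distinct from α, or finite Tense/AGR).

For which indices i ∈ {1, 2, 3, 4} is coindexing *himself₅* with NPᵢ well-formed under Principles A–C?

{3}

*himself* is an anaphor, so Principle A applies: it must be bound in its binding domain.
Binding domain of *himself₅*: the embedded TP, whose subject is Rashid₃.
*Rohan₁* does not c-command the anaphor → cannot bind it.
*[Rohan₁'s neighbor]₂* c-commands the anaphor but is outside its binding domain → cannot satisfy Principle A.
*Rashid₃* c-commands the anaphor within its binding domain → licit binder.
*Mateo₄* does not c-command the anaphor → cannot bind it.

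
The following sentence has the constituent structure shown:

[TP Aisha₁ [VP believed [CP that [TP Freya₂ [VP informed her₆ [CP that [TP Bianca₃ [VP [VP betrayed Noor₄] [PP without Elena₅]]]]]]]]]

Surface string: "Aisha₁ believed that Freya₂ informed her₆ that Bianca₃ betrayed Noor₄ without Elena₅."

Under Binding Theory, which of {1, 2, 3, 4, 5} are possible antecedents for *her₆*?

*her* is a pronoun, so Principle B applies: it must be free in its binding domain.
Binding domain of *her₆*: the embedded TP, whose subject is Freya₂.
*Aisha₁* c-commands the pronoun but from outside its binding domain, and is not c-commanded by it → coindexation permitted.
*Freya₂* c-commands the pronoun within its binding domain → coindexation would violate Principle B.
*Bianca₃*: the pronoun c-commands this R-expression → coindexation would violate Principle C on *Bianca₃*.
*Noor₄*: the pronoun c-commands this R-expression → coindexation would violate Principle C on *Noor₄*.
*Elena₅*: the pronoun c-commands this R-expression → coindexation would violate Principle C on *Elena₅*.

{1}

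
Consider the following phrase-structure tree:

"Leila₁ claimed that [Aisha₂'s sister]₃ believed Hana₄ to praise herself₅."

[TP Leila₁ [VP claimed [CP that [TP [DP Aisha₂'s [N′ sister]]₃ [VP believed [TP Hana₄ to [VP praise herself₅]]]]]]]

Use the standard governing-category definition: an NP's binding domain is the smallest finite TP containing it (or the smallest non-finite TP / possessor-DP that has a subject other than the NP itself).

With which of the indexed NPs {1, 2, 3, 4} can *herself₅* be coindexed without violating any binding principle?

*herself* is an anaphor, so Principle A applies: it must be bound in its binding domain.
Binding domain of *herself₅*: the embedded TP, whose subject is Hana₄.
*Leila₁* c-commands the anaphor but is outside its binding domain → cannot satisfy Principle A.
*Aisha₂* does not c-command the anaphor → cannot bind it.
*[Aisha₂'s sister]₃* c-commands the anaphor but is outside its binding domain → cannot satisfy Principle A.
*Hana₄* c-commands the anaphor within its binding domain → licit binder.

{4}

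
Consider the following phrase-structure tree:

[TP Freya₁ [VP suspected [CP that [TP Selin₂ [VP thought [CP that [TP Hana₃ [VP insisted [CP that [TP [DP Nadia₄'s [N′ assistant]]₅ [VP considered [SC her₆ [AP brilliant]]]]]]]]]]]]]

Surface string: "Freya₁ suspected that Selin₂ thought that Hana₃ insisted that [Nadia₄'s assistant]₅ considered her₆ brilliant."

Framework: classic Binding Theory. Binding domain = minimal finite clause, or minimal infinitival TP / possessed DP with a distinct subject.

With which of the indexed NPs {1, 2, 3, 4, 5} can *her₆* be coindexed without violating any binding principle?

*her* is a pronoun, so Principle B applies: it must be free in its binding domain.
Binding domain of *her₆*: the embedded TP, whose subject is [Nadia₄'s assistant]₅.
*Freya₁* c-commands the pronoun but from outside its binding domain, and is not c-commanded by it → coindexation permitted.
*Selin₂* c-commands the pronoun but from outside its binding domain, and is not c-commanded by it → coindexation permitted.
*Hana₃* c-commands the pronoun but from outside its binding domain, and is not c-commanded by it → coindexation permitted.
*Nadia₄* and the pronoun do not c-command one another → neither Principle B nor Principle C is at stake; coindexation permitted.
*[Nadia₄'s assistant]₅* c-commands the pronoun within its binding domain → coindexation would violate Principle B.

{1, 2, 3, 4}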